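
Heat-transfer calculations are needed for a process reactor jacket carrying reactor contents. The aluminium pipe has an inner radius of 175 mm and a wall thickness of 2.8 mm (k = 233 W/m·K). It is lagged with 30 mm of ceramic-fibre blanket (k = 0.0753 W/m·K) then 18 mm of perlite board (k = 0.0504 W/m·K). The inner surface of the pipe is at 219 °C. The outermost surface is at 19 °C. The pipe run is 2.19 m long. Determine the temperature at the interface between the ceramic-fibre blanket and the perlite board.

Radial resistances (cylindrical: R_cond = ln(r_o/r_i)/(2πkL), R_conv = 1/(h·2πrL)):
R_aluminium pipe wall = ln(177.8/175)/(2π×233×2.19) = 4.951×10^-6 K/W
R_ceramic-fibre blanket = ln(207.8/177.8)/(2π×0.0753×2.19) = 0.1505 K/W
R_perlite board = ln(225.8/207.8)/(2π×0.0504×2.19) = 0.1198 K/W
R_total = 0.2703 K/W
Q = ΔT/R_total = 200/0.2703
Q = 740 W
T_interface = T_inner − Q·ΣR(inner→interface) = 219 − 740×0.1505

T ≈ 108 °C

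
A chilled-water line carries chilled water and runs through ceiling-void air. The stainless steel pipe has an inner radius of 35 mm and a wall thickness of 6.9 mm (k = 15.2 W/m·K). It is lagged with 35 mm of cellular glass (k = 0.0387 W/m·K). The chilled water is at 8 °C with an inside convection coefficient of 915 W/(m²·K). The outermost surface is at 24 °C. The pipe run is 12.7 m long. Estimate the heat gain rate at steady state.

Cylindrical conduction, so R = ln(r₂/r₁)/(2πkL) per layer, in series:
R_inner film = 1/(h_i·2πr₁L) = 1/(915×2π×0.035×12.7) = 3.913×10^-4 K/W
R_stainless steel pipe wall = ln(41.9/35)/(2π×15.2×12.7) = 1.484×10^-4 K/W
R_cellular glass = ln(76.9/41.9)/(2π×0.0387×12.7) = 0.1966 K/W
R_total = 0.1972 K/W
Q = ΔT/R_total = 16/0.1972

Q ≈ 81.1 W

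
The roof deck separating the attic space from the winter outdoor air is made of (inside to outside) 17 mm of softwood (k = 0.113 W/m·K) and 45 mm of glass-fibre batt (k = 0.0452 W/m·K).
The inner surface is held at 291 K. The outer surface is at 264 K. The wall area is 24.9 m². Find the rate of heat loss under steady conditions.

Q ≈ 587 W

Series thermal resistances:
R_softwood = L/(kA) = 0.017/(0.113×24.9) = 0.006042 K/W
R_glass-fibre batt = L/(kA) = 0.045/(0.0452×24.9) = 0.03998 K/W
R_total = 0.04602 K/W
Q = ΔT / R_total = 27 / 0.04602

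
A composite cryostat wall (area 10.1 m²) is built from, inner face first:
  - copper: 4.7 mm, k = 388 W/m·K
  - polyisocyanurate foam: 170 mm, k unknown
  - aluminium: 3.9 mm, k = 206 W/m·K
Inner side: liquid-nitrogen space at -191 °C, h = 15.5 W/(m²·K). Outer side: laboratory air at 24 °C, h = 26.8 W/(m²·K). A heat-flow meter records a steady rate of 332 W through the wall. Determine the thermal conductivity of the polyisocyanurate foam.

k ≈ 0.0264 W/(m·K)

Series thermal resistances:
R_inner film = 1/(h_i·A) = 1/(15.5×10.1) = 0.006388 K/W
R_copper = L/(kA) = 0.0047/(388×10.1) = 1.199×10^-6 K/W
R_aluminium = L/(kA) = 0.0039/(206×10.1) = 1.874×10^-6 K/W
R_outer film = 1/(h_o·A) = 1/(26.8×10.1) = 0.003694 K/W
Sum of known resistances R_other = 0.01009 K/W
Total R = ΔT/Q = 215/332 = 0.6476 K/W
R_polyisocyanurate foam = R_total − R_other = 0.6375 K/W
k = L/(R·A) = 0.17/(0.6375×10.1)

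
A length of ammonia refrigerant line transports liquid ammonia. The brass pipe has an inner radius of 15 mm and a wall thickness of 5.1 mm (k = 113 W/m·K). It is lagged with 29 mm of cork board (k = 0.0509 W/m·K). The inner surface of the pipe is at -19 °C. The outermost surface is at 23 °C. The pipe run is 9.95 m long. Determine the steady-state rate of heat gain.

Q ≈ 150 W

For a radial system each layer contributes R = ln(r_out/r_in)/(2πkL); films add R = 1/(hA).
R_brass pipe wall = ln(20.1/15)/(2π×113×9.95) = 4.143×10^-5 K/W
R_cork board = ln(49.1/20.1)/(2π×0.0509×9.95) = 0.2807 K/W
R_total = 0.2807 K/W
Q = ΔT/R_total = 42/0.2807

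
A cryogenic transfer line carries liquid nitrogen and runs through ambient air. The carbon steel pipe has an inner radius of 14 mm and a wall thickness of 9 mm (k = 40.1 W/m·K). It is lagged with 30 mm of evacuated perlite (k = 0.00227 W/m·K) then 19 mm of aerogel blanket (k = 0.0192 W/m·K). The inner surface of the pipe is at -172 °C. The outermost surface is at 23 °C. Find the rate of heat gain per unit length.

q′ ≈ 3.19 W/m

Per-layer cylindrical resistances, series-summed:
R_carbon steel pipe wall = ln(23/14)/(2π×40.1×1) = 0.00197 K/W
R_evacuated perlite = ln(53/23)/(2π×0.00227×1) = 58.53 K/W
R_aerogel blanket = ln(72/53)/(2π×0.0192×1) = 2.54 K/W
R_total = 61.07 K/W
Q = ΔT/R_total = 195/61.07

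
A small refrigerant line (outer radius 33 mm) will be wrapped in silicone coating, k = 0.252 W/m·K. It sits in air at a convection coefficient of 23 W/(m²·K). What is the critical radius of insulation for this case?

For a cylinder r_cr = k/h = 0.252/23
r_cr = 11 mm; since the bare radius (33 mm) is above r_cr, any added insulation will reduce heat loss.

r_cr ≈ 11 mm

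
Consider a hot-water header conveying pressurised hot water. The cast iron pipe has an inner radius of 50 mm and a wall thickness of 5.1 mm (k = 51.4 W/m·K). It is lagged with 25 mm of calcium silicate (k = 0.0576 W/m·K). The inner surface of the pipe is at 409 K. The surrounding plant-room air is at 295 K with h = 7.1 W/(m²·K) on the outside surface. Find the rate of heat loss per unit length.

q′ ≈ 86.8 W/m

For a radial system each layer contributes R = ln(r_out/r_in)/(2πkL); films add R = 1/(hA).
R_cast iron pipe wall = ln(55.1/50)/(2π×51.4×1) = 3.007×10^-4 K/W
R_calcium silicate = ln(80.1/55.1)/(2π×0.0576×1) = 1.034 K/W
R_outer film = 1/(h_o·2πr_oL) = 1/(7.1×2π×0.0801×1) = 0.2799 K/W
R_total = 1.314 K/W
Q = ΔT/R_total = 114/1.314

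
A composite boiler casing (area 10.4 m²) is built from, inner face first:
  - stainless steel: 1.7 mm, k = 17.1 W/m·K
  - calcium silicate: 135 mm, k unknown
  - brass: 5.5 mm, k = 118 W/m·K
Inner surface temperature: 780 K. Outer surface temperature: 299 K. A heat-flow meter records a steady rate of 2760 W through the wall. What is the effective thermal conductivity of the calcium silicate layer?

k ≈ 0.0745 W/(m·K)

Thermal resistances in series:
R_stainless steel = L/(kA) = 0.0017/(17.1×10.4) = 9.559×10^-6 K/W
R_brass = L/(kA) = 0.0055/(118×10.4) = 4.482×10^-6 K/W
Sum of known resistances R_other = 1.404×10^-5 K/W
Total R = ΔT/Q = 481/2760 = 0.1743 K/W
R_calcium silicate = R_total − R_other = 0.1743 K/W
k = L/(R·A) = 0.135/(0.1743×10.4)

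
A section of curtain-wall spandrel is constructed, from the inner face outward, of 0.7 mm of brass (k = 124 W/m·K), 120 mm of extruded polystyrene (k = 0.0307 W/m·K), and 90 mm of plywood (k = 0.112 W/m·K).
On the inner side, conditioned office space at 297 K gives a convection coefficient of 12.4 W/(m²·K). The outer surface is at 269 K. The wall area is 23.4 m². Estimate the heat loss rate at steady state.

Treating each layer as a thermal resistance in series:
R_inner film = 1/(h_i·A) = 1/(12.4×23.4) = 0.003446 K/W
R_brass = L/(kA) = 0.0007/(124×23.4) = 2.412×10^-7 K/W
R_extruded polystyrene = L/(kA) = 0.12/(0.0307×23.4) = 0.167 K/W
R_plywood = L/(kA) = 0.09/(0.112×23.4) = 0.03434 K/W
R_total = 0.2048 K/W
Q = ΔT / R_total = 28 / 0.2048

Q ≈ 137 W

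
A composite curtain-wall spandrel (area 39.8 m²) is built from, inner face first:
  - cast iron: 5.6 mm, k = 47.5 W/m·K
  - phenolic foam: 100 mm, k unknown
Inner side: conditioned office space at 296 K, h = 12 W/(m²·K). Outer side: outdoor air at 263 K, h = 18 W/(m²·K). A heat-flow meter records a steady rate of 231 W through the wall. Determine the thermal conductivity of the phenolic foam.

k ≈ 0.018 W/(m·K)

Thermal resistances in series:
R_inner film = 1/(h_i·A) = 1/(12×39.8) = 0.002094 K/W
R_cast iron = L/(kA) = 0.0056/(47.5×39.8) = 2.962×10^-6 K/W
R_outer film = 1/(h_o·A) = 1/(18×39.8) = 0.001396 K/W
Sum of known resistances R_other = 0.003493 K/W
Total R = ΔT/Q = 33/231 = 0.1429 K/W
R_phenolic foam = R_total − R_other = 0.1394 K/W
k = L/(R·A) = 0.1/(0.1394×39.8)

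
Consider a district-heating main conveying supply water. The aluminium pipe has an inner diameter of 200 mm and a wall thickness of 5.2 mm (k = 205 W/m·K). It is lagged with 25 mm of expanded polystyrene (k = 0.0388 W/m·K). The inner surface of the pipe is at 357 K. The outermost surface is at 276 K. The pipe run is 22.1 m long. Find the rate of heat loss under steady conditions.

Q ≈ 2050 W

For a radial system each layer contributes R = ln(r_out/r_in)/(2πkL); films add R = 1/(hA).
R_aluminium pipe wall = ln(105.2/100)/(2π×205×22.1) = 1.781×10^-6 K/W
R_expanded polystyrene = ln(130.2/105.2)/(2π×0.0388×22.1) = 0.03957 K/W
R_total = 0.03957 K/W
Q = ΔT/R_total = 81/0.03957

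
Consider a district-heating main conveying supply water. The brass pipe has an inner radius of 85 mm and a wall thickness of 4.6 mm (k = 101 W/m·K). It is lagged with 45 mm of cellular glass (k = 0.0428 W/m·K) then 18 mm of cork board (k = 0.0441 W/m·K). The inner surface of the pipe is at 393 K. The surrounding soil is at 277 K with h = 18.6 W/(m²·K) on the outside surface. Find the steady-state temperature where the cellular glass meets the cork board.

T ≈ 306 K

Per-layer cylindrical resistances, series-summed:
R_brass pipe wall = ln(89.6/85)/(2π×101×1) = 8.305×10^-5 K/W
R_cellular glass = ln(134.6/89.6)/(2π×0.0428×1) = 1.513 K/W
R_cork board = ln(152.6/134.6)/(2π×0.0441×1) = 0.453 K/W
R_outer film = 1/(h_o·2πr_oL) = 1/(18.6×2π×0.1526×1) = 0.05607 K/W
R_total = 2.022 K/W
Q = ΔT/R_total = 116/2.022
Q = 57.4 W/m
T_interface = T_inner − Q·ΣR(inner→interface) = 393 − 57.4×1.513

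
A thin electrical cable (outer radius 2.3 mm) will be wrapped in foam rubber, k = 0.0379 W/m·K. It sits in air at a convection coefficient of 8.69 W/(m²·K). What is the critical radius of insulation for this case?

For a cylinder r_cr = k/h = 0.0379/8.69
r_cr = 4.36 mm; since the bare radius (2.3 mm) is below r_cr, adding a thin layer of insulation will *increase* heat loss.

r_cr ≈ 4.36 mm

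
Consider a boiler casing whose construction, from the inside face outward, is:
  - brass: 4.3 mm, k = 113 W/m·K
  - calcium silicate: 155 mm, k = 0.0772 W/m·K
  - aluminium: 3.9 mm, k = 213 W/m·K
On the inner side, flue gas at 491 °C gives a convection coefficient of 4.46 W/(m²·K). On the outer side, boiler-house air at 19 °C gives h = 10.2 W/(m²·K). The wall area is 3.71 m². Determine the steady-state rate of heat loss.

Q ≈ 752 W

Series thermal resistances:
R_inner film = 1/(h_i·A) = 1/(4.46×3.71) = 0.06044 K/W
R_brass = L/(kA) = 0.0043/(113×3.71) = 1.026×10^-5 K/W
R_calcium silicate = L/(kA) = 0.155/(0.0772×3.71) = 0.5412 K/W
R_aluminium = L/(kA) = 0.0039/(213×3.71) = 4.935×10^-6 K/W
R_outer film = 1/(h_o·A) = 1/(10.2×3.71) = 0.02643 K/W
R_total = 0.6281 K/W
Q = ΔT / R_total = 472 / 0.6281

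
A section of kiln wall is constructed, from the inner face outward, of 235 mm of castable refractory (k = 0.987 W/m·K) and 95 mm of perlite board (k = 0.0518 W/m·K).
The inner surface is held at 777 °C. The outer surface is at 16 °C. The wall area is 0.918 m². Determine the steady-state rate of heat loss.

Treating each layer as a thermal resistance in series:
R_castable refractory = L/(kA) = 0.235/(0.987×0.918) = 0.2594 K/W
R_perlite board = L/(kA) = 0.095/(0.0518×0.918) = 1.998 K/W
R_total = 2.257 K/W
Q = ΔT / R_total = 761 / 2.257

Q ≈ 337 W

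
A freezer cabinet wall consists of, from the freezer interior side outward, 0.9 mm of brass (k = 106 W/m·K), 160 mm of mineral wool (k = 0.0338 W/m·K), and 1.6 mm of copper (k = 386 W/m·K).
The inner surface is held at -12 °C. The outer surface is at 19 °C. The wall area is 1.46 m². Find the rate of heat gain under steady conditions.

Q ≈ 9.56 W

Thermal resistances in series:
R_brass = L/(kA) = 0.0009/(106×1.46) = 5.815×10^-6 K/W
R_mineral wool = L/(kA) = 0.16/(0.0338×1.46) = 3.242 K/W
R_copper = L/(kA) = 0.0016/(386×1.46) = 2.839×10^-6 K/W
R_total = 3.242 K/W
Q = ΔT / R_total = 31 / 3.242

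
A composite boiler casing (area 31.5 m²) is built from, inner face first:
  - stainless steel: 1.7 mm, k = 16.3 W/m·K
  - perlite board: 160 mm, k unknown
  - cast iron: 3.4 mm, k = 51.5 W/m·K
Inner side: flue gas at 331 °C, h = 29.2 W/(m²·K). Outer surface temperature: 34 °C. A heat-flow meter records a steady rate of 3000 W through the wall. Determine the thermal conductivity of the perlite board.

Series thermal resistances:
R_inner film = 1/(h_i·A) = 1/(29.2×31.5) = 0.001087 K/W
R_stainless steel = L/(kA) = 0.0017/(16.3×31.5) = 3.311×10^-6 K/W
R_cast iron = L/(kA) = 0.0034/(51.5×31.5) = 2.096×10^-6 K/W
Sum of known resistances R_other = 0.001093 K/W
Total R = ΔT/Q = 297/3000 = 0.099 K/W
R_perlite board = R_total − R_other = 0.09791 K/W
k = L/(R·A) = 0.16/(0.09791×31.5)

k ≈ 0.0519 W/(m·K)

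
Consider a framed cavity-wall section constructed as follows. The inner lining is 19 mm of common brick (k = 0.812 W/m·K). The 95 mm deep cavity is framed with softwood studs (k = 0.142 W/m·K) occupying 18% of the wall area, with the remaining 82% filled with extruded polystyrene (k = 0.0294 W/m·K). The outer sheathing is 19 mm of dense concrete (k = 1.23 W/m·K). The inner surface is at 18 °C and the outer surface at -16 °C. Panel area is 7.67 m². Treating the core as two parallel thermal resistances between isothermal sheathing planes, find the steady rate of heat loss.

Sheathing layers in series; stud and cavity paths in parallel between them.
R_inner = 0.019/(0.812×7.67) = 0.003051 K/W
R_stud  = 0.095/(0.142×0.18×7.67) = 0.4846 K/W
R_cav   = 0.095/(0.0294×0.82×7.67) = 0.5138 K/W
1/R_core = 1/R_stud + 1/R_cav → R_core = 0.2494 K/W
R_outer = 0.019/(1.23×7.67) = 0.002014 K/W
R_total = 0.2544 K/W
Q = ΔT/R_total = 34/0.2544

Q ≈ 134 W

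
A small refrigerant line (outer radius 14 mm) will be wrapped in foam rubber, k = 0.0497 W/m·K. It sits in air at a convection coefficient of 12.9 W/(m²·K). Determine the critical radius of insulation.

For a cylinder r_cr = k/h = 0.0497/12.9
r_cr = 3.85 mm; since the bare radius (14 mm) is above r_cr, any added insulation will reduce heat loss.

r_cr ≈ 3.85 mm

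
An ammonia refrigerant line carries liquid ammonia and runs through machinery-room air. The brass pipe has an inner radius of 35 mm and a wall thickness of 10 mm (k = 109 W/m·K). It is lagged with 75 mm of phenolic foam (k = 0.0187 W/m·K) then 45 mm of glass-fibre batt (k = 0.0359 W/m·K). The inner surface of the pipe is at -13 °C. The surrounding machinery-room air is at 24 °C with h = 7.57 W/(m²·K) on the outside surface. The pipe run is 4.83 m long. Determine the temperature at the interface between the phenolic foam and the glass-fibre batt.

T ≈ 18.2 °C

Cylindrical conduction, so R = ln(r₂/r₁)/(2πkL) per layer, in series:
R_brass pipe wall = ln(45/35)/(2π×109×4.83) = 7.597×10^-5 K/W
R_phenolic foam = ln(120/45)/(2π×0.0187×4.83) = 1.728 K/W
R_glass-fibre batt = ln(165/120)/(2π×0.0359×4.83) = 0.2923 K/W
R_outer film = 1/(h_o·2πr_oL) = 1/(7.57×2π×0.165×4.83) = 0.02638 K/W
R_total = 2.047 K/W
Q = ΔT/R_total = 37/2.047
Q = 18.1 W
T_interface = T_inner + Q·ΣR(inner→interface) = -13 + 18.1×1.728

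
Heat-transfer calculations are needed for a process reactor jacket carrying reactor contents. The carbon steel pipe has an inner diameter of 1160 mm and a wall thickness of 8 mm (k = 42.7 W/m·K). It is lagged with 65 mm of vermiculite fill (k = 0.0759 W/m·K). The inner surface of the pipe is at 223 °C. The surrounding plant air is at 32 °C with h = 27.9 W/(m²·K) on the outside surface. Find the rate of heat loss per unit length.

q′ ≈ 835 W/m

Radial resistances (cylindrical: R_cond = ln(r_o/r_i)/(2πkL), R_conv = 1/(h·2πrL)):
R_carbon steel pipe wall = ln(588/580)/(2π×42.7×1) = 5.106×10^-5 K/W
R_vermiculite fill = ln(653/588)/(2π×0.0759×1) = 0.2199 K/W
R_outer film = 1/(h_o·2πr_oL) = 1/(27.9×2π×0.653×1) = 0.008736 K/W
R_total = 0.2286 K/W
Q = ΔT/R_total = 191/0.2286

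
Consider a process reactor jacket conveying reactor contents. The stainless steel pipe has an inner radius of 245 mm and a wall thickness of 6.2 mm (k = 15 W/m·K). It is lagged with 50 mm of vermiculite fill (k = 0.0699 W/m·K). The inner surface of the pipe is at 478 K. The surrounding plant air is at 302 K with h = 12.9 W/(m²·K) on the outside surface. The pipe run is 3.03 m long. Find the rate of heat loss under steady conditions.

Q ≈ 1170 W

Cylindrical conduction, so R = ln(r₂/r₁)/(2πkL) per layer, in series:
R_stainless steel pipe wall = ln(251.2/245)/(2π×15×3.03) = 8.751×10^-5 K/W
R_vermiculite fill = ln(301.2/251.2)/(2π×0.0699×3.03) = 0.1364 K/W
R_outer film = 1/(h_o·2πr_oL) = 1/(12.9×2π×0.3012×3.03) = 0.01352 K/W
R_total = 0.15 K/W
Q = ΔT/R_total = 176/0.15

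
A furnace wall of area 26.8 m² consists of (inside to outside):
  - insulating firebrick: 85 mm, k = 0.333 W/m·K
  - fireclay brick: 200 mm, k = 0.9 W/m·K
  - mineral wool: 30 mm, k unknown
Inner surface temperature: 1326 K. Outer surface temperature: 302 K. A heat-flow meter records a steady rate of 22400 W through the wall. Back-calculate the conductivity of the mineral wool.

Treating each layer as a thermal resistance in series:
R_insulating firebrick = L/(kA) = 0.085/(0.333×26.8) = 0.009524 K/W
R_fireclay brick = L/(kA) = 0.2/(0.9×26.8) = 0.008292 K/W
Sum of known resistances R_other = 0.01782 K/W
Total R = ΔT/Q = 1024/22400 = 0.04571 K/W
R_mineral wool = R_total − R_other = 0.0279 K/W
k = L/(R·A) = 0.03/(0.0279×26.8)

k ≈ 0.0401 W/(m·K)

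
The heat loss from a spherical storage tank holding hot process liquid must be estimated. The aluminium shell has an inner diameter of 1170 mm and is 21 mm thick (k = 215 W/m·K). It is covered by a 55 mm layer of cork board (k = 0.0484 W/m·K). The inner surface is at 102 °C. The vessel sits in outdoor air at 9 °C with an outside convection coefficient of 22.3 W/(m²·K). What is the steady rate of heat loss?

Q ≈ 398 W

Radial (spherical) resistances in series:
R_aluminium shell = (1/0.585 − 1/0.606)/(4π×215) = 2.193×10^-5 K/W
R_cork board = (1/0.606 − 1/0.661)/(4π×0.0484) = 0.2258 K/W
R_outer film = 1/(h·4πr_o²) = 1/(22.3×4π×0.661²) = 0.008167 K/W
R_total = 0.2339 K/W
Q = ΔT/R_total = 93/0.2339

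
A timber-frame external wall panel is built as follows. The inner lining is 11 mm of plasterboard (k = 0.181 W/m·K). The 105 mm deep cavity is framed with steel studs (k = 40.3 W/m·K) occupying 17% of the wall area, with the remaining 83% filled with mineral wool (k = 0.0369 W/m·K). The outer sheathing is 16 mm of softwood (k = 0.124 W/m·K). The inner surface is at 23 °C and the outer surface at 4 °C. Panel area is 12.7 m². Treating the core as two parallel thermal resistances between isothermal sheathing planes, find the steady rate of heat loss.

Q ≈ 1180 W

Sheathing layers in series; stud and cavity paths in parallel between them.
R_inner = 0.011/(0.181×12.7) = 0.004785 K/W
R_stud  = 0.105/(40.3×0.17×12.7) = 0.001207 K/W
R_cav   = 0.105/(0.0369×0.83×12.7) = 0.2699 K/W
1/R_core = 1/R_stud + 1/R_cav → R_core = 0.001201 K/W
R_outer = 0.016/(0.124×12.7) = 0.01016 K/W
R_total = 0.01615 K/W
Q = ΔT/R_total = 19/0.01615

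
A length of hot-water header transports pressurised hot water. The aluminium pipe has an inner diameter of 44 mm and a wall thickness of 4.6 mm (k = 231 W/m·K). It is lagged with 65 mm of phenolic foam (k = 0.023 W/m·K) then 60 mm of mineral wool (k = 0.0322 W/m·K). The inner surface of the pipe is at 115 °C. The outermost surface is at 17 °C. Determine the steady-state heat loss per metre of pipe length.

q′ ≈ 8.87 W/m

Radial resistances (cylindrical: R_cond = ln(r_o/r_i)/(2πkL), R_conv = 1/(h·2πrL)):
R_aluminium pipe wall = ln(26.6/22)/(2π×231×1) = 1.308×10^-4 K/W
R_phenolic foam = ln(91.6/26.6)/(2π×0.023×1) = 8.556 K/W
R_mineral wool = ln(151.6/91.6)/(2π×0.0322×1) = 2.49 K/W
R_total = 11.05 K/W
Q = ΔT/R_total = 98/11.05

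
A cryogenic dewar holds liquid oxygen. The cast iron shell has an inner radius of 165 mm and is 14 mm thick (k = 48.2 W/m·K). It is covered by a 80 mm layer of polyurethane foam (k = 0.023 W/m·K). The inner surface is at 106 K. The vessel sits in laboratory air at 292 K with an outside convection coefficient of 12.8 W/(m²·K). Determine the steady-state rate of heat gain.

For a spherical shell R = (1/r₁ − 1/r₂)/(4πk); film R = 1/(h·4πr²). In series:
R_cast iron shell = (1/0.165 − 1/0.179)/(4π×48.2) = 7.826×10^-4 K/W
R_polyurethane foam = (1/0.179 − 1/0.259)/(4π×0.023) = 5.97 K/W
R_outer film = 1/(h·4πr_o²) = 1/(12.8×4π×0.259²) = 0.09268 K/W
R_total = 6.064 K/W
Q = ΔT/R_total = 186/6.064

Q ≈ 30.7 W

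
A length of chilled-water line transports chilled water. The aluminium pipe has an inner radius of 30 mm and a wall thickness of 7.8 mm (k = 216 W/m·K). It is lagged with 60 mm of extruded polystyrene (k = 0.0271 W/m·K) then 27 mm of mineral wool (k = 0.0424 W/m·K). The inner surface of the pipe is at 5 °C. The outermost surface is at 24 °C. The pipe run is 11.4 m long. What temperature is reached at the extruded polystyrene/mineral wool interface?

Radial resistances (cylindrical: R_cond = ln(r_o/r_i)/(2πkL), R_conv = 1/(h·2πrL)):
R_aluminium pipe wall = ln(37.8/30)/(2π×216×11.4) = 1.494×10^-5 K/W
R_extruded polystyrene = ln(97.8/37.8)/(2π×0.0271×11.4) = 0.4897 K/W
R_mineral wool = ln(124.8/97.8)/(2π×0.0424×11.4) = 0.08027 K/W
R_total = 0.57 K/W
Q = ΔT/R_total = 19/0.57
Q = 33.3 W
T_interface = T_inner + Q·ΣR(inner→interface) = 5 + 33.3×0.4897

T ≈ 21.3 °C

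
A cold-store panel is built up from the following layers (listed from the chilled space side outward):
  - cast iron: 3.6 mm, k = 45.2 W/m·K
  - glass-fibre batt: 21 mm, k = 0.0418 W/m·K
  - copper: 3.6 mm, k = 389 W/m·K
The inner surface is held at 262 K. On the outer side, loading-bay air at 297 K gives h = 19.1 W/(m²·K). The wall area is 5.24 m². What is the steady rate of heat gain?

Q ≈ 331 W

Using the resistance-network approach (series):
R_cast iron = L/(kA) = 0.0036/(45.2×5.24) = 1.52×10^-5 K/W
R_glass-fibre batt = L/(kA) = 0.021/(0.0418×5.24) = 0.09588 K/W
R_copper = L/(kA) = 0.0036/(389×5.24) = 1.766×10^-6 K/W
R_outer film = 1/(h_o·A) = 1/(19.1×5.24) = 0.009992 K/W
R_total = 0.1059 K/W
Q = ΔT / R_total = 35 / 0.1059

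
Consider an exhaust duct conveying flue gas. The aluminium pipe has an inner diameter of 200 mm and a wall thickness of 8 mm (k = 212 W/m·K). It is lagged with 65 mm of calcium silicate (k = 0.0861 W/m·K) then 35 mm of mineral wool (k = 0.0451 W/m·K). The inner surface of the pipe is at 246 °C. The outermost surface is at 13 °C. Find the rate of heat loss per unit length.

Cylindrical conduction, so R = ln(r₂/r₁)/(2πkL) per layer, in series:
R_aluminium pipe wall = ln(108/100)/(2π×212×1) = 5.778×10^-5 K/W
R_calcium silicate = ln(173/108)/(2π×0.0861×1) = 0.8709 K/W
R_mineral wool = ln(208/173)/(2π×0.0451×1) = 0.6502 K/W
R_total = 1.521 K/W
Q = ΔT/R_total = 233/1.521

q′ ≈ 153 W/m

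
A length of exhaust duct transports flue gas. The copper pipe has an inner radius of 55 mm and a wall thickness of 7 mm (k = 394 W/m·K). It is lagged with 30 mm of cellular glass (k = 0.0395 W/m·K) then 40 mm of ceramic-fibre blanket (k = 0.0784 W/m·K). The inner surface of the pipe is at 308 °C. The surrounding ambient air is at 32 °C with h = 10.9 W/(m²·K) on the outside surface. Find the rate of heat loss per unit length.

For a radial system each layer contributes R = ln(r_out/r_in)/(2πkL); films add R = 1/(hA).
R_copper pipe wall = ln(62/55)/(2π×394×1) = 4.839×10^-5 K/W
R_cellular glass = ln(92/62)/(2π×0.0395×1) = 1.59 K/W
R_ceramic-fibre blanket = ln(132/92)/(2π×0.0784×1) = 0.7329 K/W
R_outer film = 1/(h_o·2πr_oL) = 1/(10.9×2π×0.132×1) = 0.1106 K/W
R_total = 2.434 K/W
Q = ΔT/R_total = 276/2.434

q′ ≈ 113 W/m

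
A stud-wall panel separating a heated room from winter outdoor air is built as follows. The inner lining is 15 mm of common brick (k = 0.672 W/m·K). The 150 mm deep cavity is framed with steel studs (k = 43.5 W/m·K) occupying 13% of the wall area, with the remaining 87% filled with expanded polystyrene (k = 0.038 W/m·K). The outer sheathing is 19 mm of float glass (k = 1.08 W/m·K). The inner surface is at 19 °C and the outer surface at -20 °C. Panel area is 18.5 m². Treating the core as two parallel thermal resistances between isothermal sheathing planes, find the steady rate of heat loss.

Sheathing layers in series; stud and cavity paths in parallel between them.
R_inner = 0.015/(0.672×18.5) = 0.001207 K/W
R_stud  = 0.15/(43.5×0.13×18.5) = 0.001434 K/W
R_cav   = 0.15/(0.038×0.87×18.5) = 0.2453 K/W
1/R_core = 1/R_stud + 1/R_cav → R_core = 0.001425 K/W
R_outer = 0.019/(1.08×18.5) = 9.51×10^-4 K/W
R_total = 0.003583 K/W
Q = ΔT/R_total = 39/0.003583

Q ≈ 10900 W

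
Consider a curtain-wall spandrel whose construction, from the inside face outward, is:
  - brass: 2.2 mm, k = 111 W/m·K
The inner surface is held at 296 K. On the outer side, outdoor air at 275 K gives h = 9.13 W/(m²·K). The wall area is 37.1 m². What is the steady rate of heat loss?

Model the wall as resistances in series:
R_brass = L/(kA) = 0.0022/(111×37.1) = 5.342×10^-7 K/W
R_outer film = 1/(h_o·A) = 1/(9.13×37.1) = 0.002952 K/W
R_total = 0.002953 K/W
Q = ΔT / R_total = 21 / 0.002953

Q ≈ 7110 W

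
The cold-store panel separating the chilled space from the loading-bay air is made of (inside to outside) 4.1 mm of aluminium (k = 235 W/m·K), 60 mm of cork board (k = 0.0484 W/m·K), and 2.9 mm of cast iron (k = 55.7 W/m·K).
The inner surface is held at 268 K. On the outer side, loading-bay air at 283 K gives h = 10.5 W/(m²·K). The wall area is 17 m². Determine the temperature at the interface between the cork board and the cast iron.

Thermal resistances in series:
R_aluminium = L/(kA) = 0.0041/(235×17) = 1.026×10^-6 K/W
R_cork board = L/(kA) = 0.06/(0.0484×17) = 0.07292 K/W
R_cast iron = L/(kA) = 0.0029/(55.7×17) = 3.063×10^-6 K/W
R_outer film = 1/(h_o·A) = 1/(10.5×17) = 0.005602 K/W
R_total = 0.07853 K/W;  Q = ΔT/R_total = 15/0.07853 = 191 W
T_interface = T_inner + Q·ΣR(inner→interface) = 268 + 191×0.07292

T ≈ 282 K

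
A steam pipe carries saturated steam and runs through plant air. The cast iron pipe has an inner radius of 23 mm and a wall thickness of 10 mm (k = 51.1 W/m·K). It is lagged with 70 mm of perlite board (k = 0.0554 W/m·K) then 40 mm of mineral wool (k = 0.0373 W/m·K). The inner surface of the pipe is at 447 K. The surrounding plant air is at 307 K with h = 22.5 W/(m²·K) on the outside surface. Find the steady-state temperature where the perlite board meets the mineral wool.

Radial resistances (cylindrical: R_cond = ln(r_o/r_i)/(2πkL), R_conv = 1/(h·2πrL)):
R_cast iron pipe wall = ln(33/23)/(2π×51.1×1) = 0.001124 K/W
R_perlite board = ln(103/33)/(2π×0.0554×1) = 3.27 K/W
R_mineral wool = ln(143/103)/(2π×0.0373×1) = 1.4 K/W
R_outer film = 1/(h_o·2πr_oL) = 1/(22.5×2π×0.143×1) = 0.04947 K/W
R_total = 4.721 K/W
Q = ΔT/R_total = 140/4.721
Q = 29.7 W/m
T_interface = T_inner − Q·ΣR(inner→interface) = 447 − 29.7×3.271

T ≈ 350 K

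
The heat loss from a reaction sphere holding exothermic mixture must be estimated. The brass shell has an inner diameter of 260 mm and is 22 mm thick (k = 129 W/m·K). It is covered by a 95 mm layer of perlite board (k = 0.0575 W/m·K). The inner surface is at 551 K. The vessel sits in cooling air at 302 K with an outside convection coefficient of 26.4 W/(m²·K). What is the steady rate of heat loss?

Q ≈ 70.1 W

Radial (spherical) resistances in series:
R_brass shell = (1/0.13 − 1/0.152)/(4π×129) = 6.868×10^-4 K/W
R_perlite board = (1/0.152 − 1/0.247)/(4π×0.0575) = 3.502 K/W
R_outer film = 1/(h·4πr_o²) = 1/(26.4×4π×0.247²) = 0.04941 K/W
R_total = 3.552 K/W
Q = ΔT/R_total = 249/3.552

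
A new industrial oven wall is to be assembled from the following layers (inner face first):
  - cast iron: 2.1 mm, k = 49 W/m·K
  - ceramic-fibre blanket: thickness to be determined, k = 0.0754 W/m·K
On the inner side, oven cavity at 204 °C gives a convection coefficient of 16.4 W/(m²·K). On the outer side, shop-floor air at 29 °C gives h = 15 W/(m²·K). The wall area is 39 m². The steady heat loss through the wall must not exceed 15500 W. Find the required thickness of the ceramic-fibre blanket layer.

Using the resistance-network approach (series):
R_inner film = 1/(h_i·A) = 1/(16.4×39) = 0.001563 K/W
R_cast iron = L/(kA) = 0.0021/(49×39) = 1.099×10^-6 K/W
R_outer film = 1/(h_o·A) = 1/(15×39) = 0.001709 K/W
Sum of the known resistances R_other = 0.003274 K/W
Required total resistance R_tot = ΔT/Q_allow = 175/15500 = 0.01129 K/W
R_ceramic-fibre blanket = R_tot − R_other = 0.008016 K/W
L = R·k·A = 0.008016×0.0754×39

L ≈ 23.6 mm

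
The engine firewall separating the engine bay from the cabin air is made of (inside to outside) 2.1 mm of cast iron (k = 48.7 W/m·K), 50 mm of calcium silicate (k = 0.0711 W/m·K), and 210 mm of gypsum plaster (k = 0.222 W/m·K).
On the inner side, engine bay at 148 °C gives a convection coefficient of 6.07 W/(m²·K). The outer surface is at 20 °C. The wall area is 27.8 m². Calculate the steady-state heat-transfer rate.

Q ≈ 1960 W

Series thermal resistances:
R_inner film = 1/(h_i·A) = 1/(6.07×27.8) = 0.005926 K/W
R_cast iron = L/(kA) = 0.0021/(48.7×27.8) = 1.551×10^-6 K/W
R_calcium silicate = L/(kA) = 0.05/(0.0711×27.8) = 0.0253 K/W
R_gypsum plaster = L/(kA) = 0.21/(0.222×27.8) = 0.03403 K/W
R_total = 0.06525 K/W
Q = ΔT / R_total = 128 / 0.06525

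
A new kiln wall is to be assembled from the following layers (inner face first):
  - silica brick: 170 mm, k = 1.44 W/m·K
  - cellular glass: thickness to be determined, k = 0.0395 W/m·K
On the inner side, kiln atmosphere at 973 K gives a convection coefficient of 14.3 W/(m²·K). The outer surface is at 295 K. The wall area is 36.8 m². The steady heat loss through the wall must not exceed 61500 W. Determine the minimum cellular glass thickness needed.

L ≈ 8.6 mm

Series thermal resistances:
R_inner film = 1/(h_i·A) = 1/(14.3×36.8) = 0.0019 K/W
R_silica brick = L/(kA) = 0.17/(1.44×36.8) = 0.003208 K/W
Sum of the known resistances R_other = 0.005108 K/W
Required total resistance R_tot = ΔT/Q_allow = 678/61500 = 0.01102 K/W
R_cellular glass = R_tot − R_other = 0.005916 K/W
L = R·k·A = 0.005916×0.0395×36.8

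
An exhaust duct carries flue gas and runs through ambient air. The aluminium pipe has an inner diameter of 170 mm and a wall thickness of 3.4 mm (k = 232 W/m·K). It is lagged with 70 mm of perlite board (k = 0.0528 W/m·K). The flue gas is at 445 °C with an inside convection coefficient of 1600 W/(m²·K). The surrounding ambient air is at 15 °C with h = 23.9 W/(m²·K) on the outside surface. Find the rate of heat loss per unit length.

q′ ≈ 239 W/m

For a radial system each layer contributes R = ln(r_out/r_in)/(2πkL); films add R = 1/(hA).
R_inner film = 1/(h_i·2πr₁L) = 1/(1600×2π×0.085×1) = 0.00117 K/W
R_aluminium pipe wall = ln(88.4/85)/(2π×232×1) = 2.691×10^-5 K/W
R_perlite board = ln(158.4/88.4)/(2π×0.0528×1) = 1.758 K/W
R_outer film = 1/(h_o·2πr_oL) = 1/(23.9×2π×0.1584×1) = 0.04204 K/W
R_total = 1.801 K/W
Q = ΔT/R_total = 430/1.801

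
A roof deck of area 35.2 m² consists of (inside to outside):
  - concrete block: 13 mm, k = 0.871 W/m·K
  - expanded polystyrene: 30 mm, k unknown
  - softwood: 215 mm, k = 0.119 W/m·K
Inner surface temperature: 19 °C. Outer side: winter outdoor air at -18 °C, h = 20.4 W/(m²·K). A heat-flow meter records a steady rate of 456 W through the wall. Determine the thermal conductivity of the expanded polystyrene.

Thermal resistances in series:
R_concrete block = L/(kA) = 0.013/(0.871×35.2) = 4.24×10^-4 K/W
R_softwood = L/(kA) = 0.215/(0.119×35.2) = 0.05133 K/W
R_outer film = 1/(h_o·A) = 1/(20.4×35.2) = 0.001393 K/W
Sum of known resistances R_other = 0.05314 K/W
Total R = ΔT/Q = 37/456 = 0.08114 K/W
R_expanded polystyrene = R_total − R_other = 0.028 K/W
k = L/(R·A) = 0.03/(0.028×35.2)

k ≈ 0.0304 W/(m·K)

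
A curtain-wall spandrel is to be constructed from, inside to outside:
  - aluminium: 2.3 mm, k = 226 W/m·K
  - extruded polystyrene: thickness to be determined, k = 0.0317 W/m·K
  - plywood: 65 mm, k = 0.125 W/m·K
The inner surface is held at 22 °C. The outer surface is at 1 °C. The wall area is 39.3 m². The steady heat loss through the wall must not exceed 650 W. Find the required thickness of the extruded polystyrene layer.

L ≈ 23.8 mm

Treating each layer as a thermal resistance in series:
R_aluminium = L/(kA) = 0.0023/(226×39.3) = 2.59×10^-7 K/W
R_plywood = L/(kA) = 0.065/(0.125×39.3) = 0.01323 K/W
Sum of the known resistances R_other = 0.01323 K/W
Required total resistance R_tot = ΔT/Q_allow = 21/650 = 0.03231 K/W
R_extruded polystyrene = R_tot − R_other = 0.01908 K/W
L = R·k·A = 0.01908×0.0317×39.3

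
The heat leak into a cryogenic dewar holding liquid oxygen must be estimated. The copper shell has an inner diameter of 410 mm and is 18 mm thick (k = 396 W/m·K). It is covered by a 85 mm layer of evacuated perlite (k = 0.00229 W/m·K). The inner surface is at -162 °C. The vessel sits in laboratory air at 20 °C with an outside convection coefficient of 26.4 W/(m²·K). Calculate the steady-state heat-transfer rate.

Spherical conduction: R = (1/r_in − 1/r_out)/(4πk) per layer; series-sum.
R_copper shell = (1/0.205 − 1/0.223)/(4π×396) = 7.912×10^-5 K/W
R_evacuated perlite = (1/0.223 − 1/0.308)/(4π×0.00229) = 43 K/W
R_outer film = 1/(h·4πr_o²) = 1/(26.4×4π×0.308²) = 0.03177 K/W
R_total = 43.04 K/W
Q = ΔT/R_total = 182/43.04

Q ≈ 4.23 W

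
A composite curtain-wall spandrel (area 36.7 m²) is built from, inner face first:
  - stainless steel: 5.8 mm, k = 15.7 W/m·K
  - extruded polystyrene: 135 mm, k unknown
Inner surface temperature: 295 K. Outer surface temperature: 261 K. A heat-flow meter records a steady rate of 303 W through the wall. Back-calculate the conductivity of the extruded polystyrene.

k ≈ 0.0328 W/(m·K)

Treating each layer as a thermal resistance in series:
R_stainless steel = L/(kA) = 0.0058/(15.7×36.7) = 1.007×10^-5 K/W
Sum of known resistances R_other = 1.007×10^-5 K/W
Total R = ΔT/Q = 34/303 = 0.1122 K/W
R_extruded polystyrene = R_total − R_other = 0.1122 K/W
k = L/(R·A) = 0.135/(0.1122×36.7)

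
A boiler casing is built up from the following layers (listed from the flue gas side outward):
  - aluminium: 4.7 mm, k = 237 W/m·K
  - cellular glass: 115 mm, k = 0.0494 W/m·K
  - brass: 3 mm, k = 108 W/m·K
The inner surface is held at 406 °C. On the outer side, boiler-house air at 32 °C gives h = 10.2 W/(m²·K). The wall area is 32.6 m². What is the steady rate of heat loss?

Treating each layer as a thermal resistance in series:
R_aluminium = L/(kA) = 0.0047/(237×32.6) = 6.083×10^-7 K/W
R_cellular glass = L/(kA) = 0.115/(0.0494×32.6) = 0.07141 K/W
R_brass = L/(kA) = 0.003/(108×32.6) = 8.521×10^-7 K/W
R_outer film = 1/(h_o·A) = 1/(10.2×32.6) = 0.003007 K/W
R_total = 0.07442 K/W
Q = ΔT / R_total = 374 / 0.07442

Q ≈ 5030 W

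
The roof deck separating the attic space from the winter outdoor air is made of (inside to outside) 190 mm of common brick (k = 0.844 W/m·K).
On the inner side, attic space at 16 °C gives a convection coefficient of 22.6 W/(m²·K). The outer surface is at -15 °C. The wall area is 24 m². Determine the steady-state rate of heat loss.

Series thermal resistances:
R_inner film = 1/(h_i·A) = 1/(22.6×24) = 0.001844 K/W
R_common brick = L/(kA) = 0.19/(0.844×24) = 0.00938 K/W
R_total = 0.01122 K/W
Q = ΔT / R_total = 31 / 0.01122

Q ≈ 2760 W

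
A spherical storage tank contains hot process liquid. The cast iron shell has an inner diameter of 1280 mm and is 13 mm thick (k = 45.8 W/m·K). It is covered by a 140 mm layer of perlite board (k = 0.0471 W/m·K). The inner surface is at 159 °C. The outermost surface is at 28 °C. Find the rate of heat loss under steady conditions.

Q ≈ 287 W

Each spherical layer contributes R = (1/r_i − 1/r_o)/(4πk):
R_cast iron shell = (1/0.64 − 1/0.653)/(4π×45.8) = 5.405×10^-5 K/W
R_perlite board = (1/0.653 − 1/0.793)/(4π×0.0471) = 0.4568 K/W
R_total = 0.4568 K/W
Q = ΔT/R_total = 131/0.4568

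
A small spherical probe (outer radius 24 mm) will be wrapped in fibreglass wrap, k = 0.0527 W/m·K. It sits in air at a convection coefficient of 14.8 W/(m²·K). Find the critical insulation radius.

For a sphere r_cr = 2k/h = 2×0.0527/14.8
r_cr = 7.12 mm; since the bare radius (24 mm) is above r_cr, any added insulation will reduce heat loss.

r_cr ≈ 7.12 mm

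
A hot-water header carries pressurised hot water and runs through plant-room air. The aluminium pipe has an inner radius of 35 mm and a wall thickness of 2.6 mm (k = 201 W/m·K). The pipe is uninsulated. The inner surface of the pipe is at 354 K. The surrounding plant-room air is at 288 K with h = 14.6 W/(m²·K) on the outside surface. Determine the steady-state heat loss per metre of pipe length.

q′ ≈ 228 W/m

Per-layer cylindrical resistances, series-summed:
R_aluminium pipe wall = ln(37.6/35)/(2π×201×1) = 5.674×10^-5 K/W
R_outer film = 1/(h_o·2πr_oL) = 1/(14.6×2π×0.0376×1) = 0.2899 K/W
R_total = 0.29 K/W
Q = ΔT/R_total = 66/0.29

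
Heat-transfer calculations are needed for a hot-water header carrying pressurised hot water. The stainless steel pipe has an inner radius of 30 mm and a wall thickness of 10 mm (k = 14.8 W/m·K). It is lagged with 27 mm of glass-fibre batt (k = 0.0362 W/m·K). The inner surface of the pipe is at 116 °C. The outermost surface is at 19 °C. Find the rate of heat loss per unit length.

q′ ≈ 42.7 W/m

For a radial system each layer contributes R = ln(r_out/r_in)/(2πkL); films add R = 1/(hA).
R_stainless steel pipe wall = ln(40/30)/(2π×14.8×1) = 0.003094 K/W
R_glass-fibre batt = ln(67/40)/(2π×0.0362×1) = 2.268 K/W
R_total = 2.271 K/W
Q = ΔT/R_total = 97/2.271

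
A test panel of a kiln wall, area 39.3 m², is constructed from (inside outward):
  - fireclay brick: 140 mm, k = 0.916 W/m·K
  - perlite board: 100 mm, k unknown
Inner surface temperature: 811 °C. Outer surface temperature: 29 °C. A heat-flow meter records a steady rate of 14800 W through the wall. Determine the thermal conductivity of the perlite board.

Treating each layer as a thermal resistance in series:
R_fireclay brick = L/(kA) = 0.14/(0.916×39.3) = 0.003889 K/W
Sum of known resistances R_other = 0.003889 K/W
Total R = ΔT/Q = 782/14800 = 0.05284 K/W
R_perlite board = R_total − R_other = 0.04895 K/W
k = L/(R·A) = 0.1/(0.04895×39.3)

k ≈ 0.052 W/(m·K)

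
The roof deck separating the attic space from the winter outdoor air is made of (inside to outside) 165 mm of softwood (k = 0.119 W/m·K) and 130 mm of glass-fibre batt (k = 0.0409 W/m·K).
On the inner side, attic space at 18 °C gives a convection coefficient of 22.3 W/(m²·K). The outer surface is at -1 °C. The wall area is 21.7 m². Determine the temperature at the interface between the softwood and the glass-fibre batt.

Treating each layer as a thermal resistance in series:
R_inner film = 1/(h_i·A) = 1/(22.3×21.7) = 0.002066 K/W
R_softwood = L/(kA) = 0.165/(0.119×21.7) = 0.0639 K/W
R_glass-fibre batt = L/(kA) = 0.13/(0.0409×21.7) = 0.1465 K/W
R_total = 0.2124 K/W;  Q = ΔT/R_total = 19/0.2124 = 89.44 W
T_interface = T_inner − Q·ΣR(inner→interface) = 18 − 89.4×0.06596

T ≈ 12.1 °C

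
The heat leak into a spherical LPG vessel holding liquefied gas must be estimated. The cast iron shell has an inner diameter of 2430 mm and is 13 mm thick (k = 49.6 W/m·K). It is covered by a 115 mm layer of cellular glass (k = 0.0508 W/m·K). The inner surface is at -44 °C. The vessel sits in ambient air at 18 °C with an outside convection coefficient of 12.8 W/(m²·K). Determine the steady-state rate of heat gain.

For a spherical shell R = (1/r₁ − 1/r₂)/(4πk); film R = 1/(h·4πr²). In series:
R_cast iron shell = (1/1.215 − 1/1.228)/(4π×49.6) = 1.398×10^-5 K/W
R_cellular glass = (1/1.228 − 1/1.343)/(4π×0.0508) = 0.1092 K/W
R_outer film = 1/(h·4πr_o²) = 1/(12.8×4π×1.343²) = 0.003447 K/W
R_total = 0.1127 K/W
Q = ΔT/R_total = 62/0.1127

Q ≈ 550 W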